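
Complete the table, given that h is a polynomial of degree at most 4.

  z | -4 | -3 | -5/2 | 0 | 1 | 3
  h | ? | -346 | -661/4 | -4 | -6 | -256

The 5 known values determine h uniquely (degree ≤ 4).
L_0(-4) = (-3/2)·(-4)·(-5)·(-7)/[(-1/2)·(-3)·(-4)·(-6)] = 35/6
L_1(-4) = (-1)·(-4)·(-5)·(-7)/[(1/2)·(-5/2)·(-7/2)·(-11/2)] = -64/11
L_2(-4) = (-1)·(-3/2)·(-5)·(-7)/[(3)·(5/2)·(-1)·(-3)] = 7/3
L_3(-4) = (-1)·(-3/2)·(-4)·(-7)/[(4)·(7/2)·(1)·(-2)] = -3/2
L_4(-4) = (-1)·(-3/2)·(-4)·(-5)/[(6)·(11/2)·(3)·(2)] = 5/33
Sum: (-346)·(35/6) + (-661/4)·(-64/11) + (-4)·(7/3) + (-6)·(-3/2) + (-256)·(5/33) = -1096

-1096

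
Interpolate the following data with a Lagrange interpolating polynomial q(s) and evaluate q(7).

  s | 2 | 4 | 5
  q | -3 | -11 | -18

Evaluate each Lagrange basis at s = 7:
L_0(7) = (3)·(2)/[(-2)·(-3)] = 1
L_1(7) = (5)·(2)/[(2)·(-1)] = -5
L_2(7) = (5)·(3)/[(3)·(1)] = 5
Sum: (-3)·(1) + (-11)·(-5) + (-18)·(5) = -38

-38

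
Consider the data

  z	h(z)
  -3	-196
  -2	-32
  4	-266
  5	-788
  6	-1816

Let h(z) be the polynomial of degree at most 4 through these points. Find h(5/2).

Evaluate each Lagrange basis at z = 5/2:
L_0(5/2) = (9/2)·(-3/2)·(-5/2)·(-7/2)/[(-1)·(-7)·(-8)·(-9)] = -15/128
L_1(5/2) = (11/2)·(-3/2)·(-5/2)·(-7/2)/[(1)·(-6)·(-7)·(-8)] = 55/256
L_2(5/2) = (11/2)·(9/2)·(-5/2)·(-7/2)/[(7)·(6)·(-1)·(-2)] = 165/64
L_3(5/2) = (11/2)·(9/2)·(-3/2)·(-7/2)/[(8)·(7)·(1)·(-1)] = -297/128
L_4(5/2) = (11/2)·(9/2)·(-3/2)·(-5/2)/[(9)·(8)·(2)·(1)] = 165/256
Sum: (-196)·(-15/128) + (-32)·(55/256) + (-266)·(165/64) + (-788)·(-297/128) + (-1816)·(165/256) = -47/4

-47/4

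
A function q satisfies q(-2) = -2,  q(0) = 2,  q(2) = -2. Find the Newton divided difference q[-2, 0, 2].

q[-2,0] = (2 - (-2)) / (0 - (-2)) = 2
q[0,2] = (-2 - 2) / (2 - 0) = -2
q[-2,0,2] = (-2 - 2) / (2 - (-2)) = -1

-1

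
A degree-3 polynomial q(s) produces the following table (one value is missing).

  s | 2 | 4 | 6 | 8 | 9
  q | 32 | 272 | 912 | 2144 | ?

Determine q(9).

The 4 known values determine q uniquely (degree ≤ 3).
Evaluate each Lagrange basis at s = 9:
L_0(9) = (5)·(3)·(1)/[(-2)·(-4)·(-6)] = -5/16
L_1(9) = (7)·(3)·(1)/[(2)·(-2)·(-4)] = 21/16
L_2(9) = (7)·(5)·(1)/[(4)·(2)·(-2)] = -35/16
L_3(9) = (7)·(5)·(3)/[(6)·(4)·(2)] = 35/16
Sum: 32·(-5/16) + 272·(21/16) + 912·(-35/16) + 2144·(35/16) = 3042

3042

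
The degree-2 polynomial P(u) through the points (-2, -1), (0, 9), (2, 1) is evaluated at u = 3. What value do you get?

-39/4

Evaluate each Lagrange basis at u = 3:
L_0(3) = (3)·(1)/[(-2)·(-4)] = 3/8
L_1(3) = (5)·(1)/[(2)·(-2)] = -5/4
L_2(3) = (5)·(3)/[(4)·(2)] = 15/8
Sum: (-1)·(3/8) + 9·(-5/4) + 1·(15/8) = -39/4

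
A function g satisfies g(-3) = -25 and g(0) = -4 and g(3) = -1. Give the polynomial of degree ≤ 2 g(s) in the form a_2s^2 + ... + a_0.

g(s) = -s^2 + 4s - 4

Newton's divided differences:
g[-3,0] = (-4 - (-25)) / (0 - (-3)) = 7
g[0,3] = (-1 - (-4)) / (3 - 0) = 1
g[-3,0,3] = (1 - 7) / (3 - (-3)) = -1
g(s) = -25 + 7·(s + 3) + (-1)·(s + 3)s
Expanding: g(s) = -s^2 + 4s - 4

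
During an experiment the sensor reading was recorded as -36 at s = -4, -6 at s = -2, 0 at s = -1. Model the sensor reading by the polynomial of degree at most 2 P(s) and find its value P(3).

-36

Evaluate each Lagrange basis at s = 3:
L_0(3) = (5)·(4)/[(-2)·(-3)] = 10/3
L_1(3) = (7)·(4)/[(2)·(-1)] = -14
L_2(3) = (7)·(5)/[(3)·(1)] = 35/3
Sum: (-36)·(10/3) + (-6)·(-14) + 0 = -36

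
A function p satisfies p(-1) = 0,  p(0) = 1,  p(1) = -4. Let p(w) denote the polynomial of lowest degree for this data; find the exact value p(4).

-55

Evaluate each Lagrange basis at w = 4:
L_0(4) = (4)·(3)/[(-1)·(-2)] = 6
L_1(4) = (5)·(3)/[(1)·(-1)] = -15
L_2(4) = (5)·(4)/[(2)·(1)] = 10
Sum: 0 + 1·(-15) + (-4)·(10) = -55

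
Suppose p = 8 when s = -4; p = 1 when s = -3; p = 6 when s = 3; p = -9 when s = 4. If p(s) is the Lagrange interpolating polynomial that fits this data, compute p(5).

L_0(5) = (8)·(2)·(1)/[(-1)·(-7)·(-8)] = -2/7
L_1(5) = (9)·(2)·(1)/[(1)·(-6)·(-7)] = 3/7
L_2(5) = (9)·(8)·(1)/[(7)·(6)·(-1)] = -12/7
L_3(5) = (9)·(8)·(2)/[(8)·(7)·(1)] = 18/7
Sum: 8·(-2/7) + 1·(3/7) + 6·(-12/7) + (-9)·(18/7) = -247/7

-247/7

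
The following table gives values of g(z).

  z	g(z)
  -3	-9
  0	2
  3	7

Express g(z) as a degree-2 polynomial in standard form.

g(z) = -(1/3)z^2 + (8/3)z + 2

L_0(z) = z(z - 3) / [18] = (1/18)z^2 - (1/6)z
L_1(z) = (z + 3)(z - 3) / [-9] = -(1/9)z^2 + 1
L_2(z) = (z + 3)z / [18] = (1/18)z^2 + (1/6)z
g(z) = (-9)·L_0 + 2·L_1 + 7·L_2
  (-9)·L_0(z) = -(1/2)z^2 + (3/2)z
  2·L_1(z) = -(2/9)z^2 + 2
  7·L_2(z) = (7/18)z^2 + (7/6)z
Adding term by term: -(1/3)z^2 + (8/3)z + 2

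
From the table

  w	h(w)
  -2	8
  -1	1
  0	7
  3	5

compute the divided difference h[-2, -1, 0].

h[-2,-1] = (1 - 8) / (-1 - (-2)) = -7
h[-1,0] = (7 - 1) / (0 - (-1)) = 6
h[-2,-1,0] = (6 - (-7)) / (0 - (-2)) = 13/2

13/2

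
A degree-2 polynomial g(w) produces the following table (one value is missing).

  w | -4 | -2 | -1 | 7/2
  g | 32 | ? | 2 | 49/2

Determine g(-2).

The 3 known values determine g uniquely (degree ≤ 2).
L_0(-2) = (-1)·(-11/2)/[(-3)·(-15/2)] = 11/45
L_1(-2) = (2)·(-11/2)/[(3)·(-9/2)] = 22/27
L_2(-2) = (2)·(-1)/[(15/2)·(9/2)] = -8/135
Sum: 32·(11/45) + 2·(22/27) + 49/2·(-8/135) = 8

8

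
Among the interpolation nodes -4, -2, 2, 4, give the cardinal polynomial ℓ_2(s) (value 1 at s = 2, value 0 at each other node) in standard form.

ℓ_2(s) = -(1/48)s^3 - (1/24)s^2 + (1/3)s + 2/3

ℓ_2(s) = (s + 4)(s + 2)(s - 4) / [(6)·(4)·(-2)]
       = (s^3 + 2s^2 - 16s - 32) / (-48)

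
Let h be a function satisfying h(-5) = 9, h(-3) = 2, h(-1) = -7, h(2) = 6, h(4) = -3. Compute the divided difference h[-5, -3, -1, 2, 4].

-37/420

h[-5,-3] = (2 - 9) / (-3 - (-5)) = -7/2
h[-3,-1] = (-7 - 2) / (-1 - (-3)) = -9/2
h[-1,2] = (6 - (-7)) / (2 - (-1)) = 13/3
h[2,4] = (-3 - 6) / (4 - 2) = -9/2
h[-5,-3,-1] = (-9/2 - (-7/2)) / (-1 - (-5)) = -1/4
h[-3,-1,2] = (13/3 - (-9/2)) / (2 - (-3)) = 53/30
h[-1,2,4] = (-9/2 - 13/3) / (4 - (-1)) = -53/30
h[-5,-3,-1,2] = (53/30 - (-1/4)) / (2 - (-5)) = 121/420
h[-3,-1,2,4] = (-53/30 - 53/30) / (4 - (-3)) = -53/105
h[-5,-3,-1,2,4] = (-53/105 - 121/420) / (4 - (-5)) = -37/420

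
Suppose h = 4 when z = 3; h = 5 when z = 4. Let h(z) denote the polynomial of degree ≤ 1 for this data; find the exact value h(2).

3

Evaluate each Lagrange basis at z = 2:
L_0(2) = (-2)/[(-1)] = 2
L_1(2) = (-1)/[(1)] = -1
Sum: 4·(2) + 5·(-1) = 3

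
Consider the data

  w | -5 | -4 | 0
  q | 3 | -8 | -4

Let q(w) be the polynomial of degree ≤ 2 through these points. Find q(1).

Using Newton's divided-difference form:
q[-5,-4] = (-8 - 3) / (-4 - (-5)) = -11
q[-4,0] = (-4 - (-8)) / (0 - (-4)) = 1
q[-5,-4,0] = (1 - (-11)) / (0 - (-5)) = 12/5
q(1) = 3 + (-11)·(6) + (12/5)·(6)·(5) = 9

9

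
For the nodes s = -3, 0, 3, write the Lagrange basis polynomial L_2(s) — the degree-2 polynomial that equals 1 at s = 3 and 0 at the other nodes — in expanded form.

L_2(s) = (1/18)s^2 + (1/6)s

L_2(s) = (s + 3)s / [(6)·(3)]
       = (s^2 + 3s) / (18)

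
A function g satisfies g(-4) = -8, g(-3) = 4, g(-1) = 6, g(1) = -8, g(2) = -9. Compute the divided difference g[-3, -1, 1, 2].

g[-3,-1] = (6 - 4) / (-1 - (-3)) = 1
g[-1,1] = (-8 - 6) / (1 - (-1)) = -7
g[1,2] = (-9 - (-8)) / (2 - 1) = -1
g[-3,-1,1] = (-7 - 1) / (1 - (-3)) = -2
g[-1,1,2] = (-1 - (-7)) / (2 - (-1)) = 2
g[-3,-1,1,2] = (2 - (-2)) / (2 - (-3)) = 4/5

4/5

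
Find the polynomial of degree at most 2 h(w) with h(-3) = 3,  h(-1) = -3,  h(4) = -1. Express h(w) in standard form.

L_0(w) = (w + 1)(w - 4) / [14] = (1/14)w^2 - (3/14)w - 2/7
L_1(w) = (w + 3)(w - 4) / [-10] = -(1/10)w^2 + (1/10)w + 6/5
L_2(w) = (w + 3)(w + 1) / [35] = (1/35)w^2 + (4/35)w + 3/35
h(w) = 3·L_0 + (-3)·L_1 + (-1)·L_2
  3·L_0(w) = (3/14)w^2 - (9/14)w - 6/7
  (-3)·L_1(w) = (3/10)w^2 - (3/10)w - 18/5
  (-1)·L_2(w) = -(1/35)w^2 - (4/35)w - 3/35
Adding term by term: (17/35)w^2 - (37/35)w - 159/35

h(w) = (17/35)w^2 - (37/35)w - 159/35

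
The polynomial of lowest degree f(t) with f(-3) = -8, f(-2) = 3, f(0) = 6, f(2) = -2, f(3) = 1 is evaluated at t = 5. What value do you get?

Evaluate each Lagrange basis at t = 5:
L_0(5) = (7)·(5)·(3)·(2)/[(-1)·(-3)·(-5)·(-6)] = 7/3
L_1(5) = (8)·(5)·(3)·(2)/[(1)·(-2)·(-4)·(-5)] = -6
L_2(5) = (8)·(7)·(3)·(2)/[(3)·(2)·(-2)·(-3)] = 28/3
L_3(5) = (8)·(7)·(5)·(2)/[(5)·(4)·(2)·(-1)] = -14
L_4(5) = (8)·(7)·(5)·(3)/[(6)·(5)·(3)·(1)] = 28/3
Sum: (-8)·(7/3) + 3·(-6) + 6·(28/3) + (-2)·(-14) + 1·(28/3) = 170/3

170/3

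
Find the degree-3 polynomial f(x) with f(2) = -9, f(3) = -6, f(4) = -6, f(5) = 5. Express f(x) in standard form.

Build the Lagrange basis polynomials:
L_0(x) = (x - 3)(x - 4)(x - 5) / [-6] = -(1/6)x^3 + 2x^2 - (47/6)x + 10
L_1(x) = (x - 2)(x - 4)(x - 5) / [2] = (1/2)x^3 - (11/2)x^2 + 19x - 20
L_2(x) = (x - 2)(x - 3)(x - 5) / [-2] = -(1/2)x^3 + 5x^2 - (31/2)x + 15
L_3(x) = (x - 2)(x - 3)(x - 4) / [6] = (1/6)x^3 - (3/2)x^2 + (13/3)x - 4
f(x) = (-9)·L_0 + (-6)·L_1 + (-6)·L_2 + 5·L_3
  (-9)·L_0(x) = (3/2)x^3 - 18x^2 + (141/2)x - 90
  (-6)·L_1(x) = -3x^3 + 33x^2 - 114x + 120
  (-6)·L_2(x) = 3x^3 - 30x^2 + 93x - 90
  5·L_3(x) = (5/6)x^3 - (15/2)x^2 + (65/3)x - 20
Adding term by term: (7/3)x^3 - (45/2)x^2 + (427/6)x - 80

f(x) = (7/3)x^3 - (45/2)x^2 + (427/6)x - 80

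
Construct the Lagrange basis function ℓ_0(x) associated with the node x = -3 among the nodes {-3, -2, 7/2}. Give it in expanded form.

ℓ_0(x) = (x + 2)(x - 7/2) / [(-1)·(-13/2)]
       = (x^2 - (3/2)x - 7) / (13/2)

ℓ_0(x) = (2/13)x^2 - (3/13)x - 14/13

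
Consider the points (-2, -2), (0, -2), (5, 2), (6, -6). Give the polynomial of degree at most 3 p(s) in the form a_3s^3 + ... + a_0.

Newton's divided differences:
p[-2,0] = (-2 - (-2)) / (0 - (-2)) = 0
p[0,5] = (2 - (-2)) / (5 - 0) = 4/5
p[5,6] = (-6 - 2) / (6 - 5) = -8
p[-2,0,5] = (4/5 - 0) / (5 - (-2)) = 4/35
p[0,5,6] = (-8 - 4/5) / (6 - 0) = -22/15
p[-2,0,5,6] = (-22/15 - 4/35) / (6 - (-2)) = -83/420
p(s) = -2 + (4/35)·(s + 2)s + (-83/420)·(s + 2)s(s - 5)
Expanding: p(s) = -(83/420)s^3 + (99/140)s^2 + (463/210)s - 2

p(s) = -(83/420)s^3 + (99/140)s^2 + (463/210)s - 2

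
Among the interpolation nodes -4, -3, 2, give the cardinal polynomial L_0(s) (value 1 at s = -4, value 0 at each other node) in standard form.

L_0(s) = (1/6)s^2 + (1/6)s - 1

L_0(s) = (s + 3)(s - 2) / [(-1)·(-6)]
       = (s^2 + s - 6) / (6)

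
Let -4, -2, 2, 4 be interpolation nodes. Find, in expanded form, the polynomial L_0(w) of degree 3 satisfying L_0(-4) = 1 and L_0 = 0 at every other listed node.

L_0(w) = (w + 2)(w - 2)(w - 4) / [(-2)·(-6)·(-8)]
       = (w^3 - 4w^2 - 4w + 16) / (-96)

L_0(w) = -(1/96)w^3 + (1/24)w^2 + (1/24)w - 1/6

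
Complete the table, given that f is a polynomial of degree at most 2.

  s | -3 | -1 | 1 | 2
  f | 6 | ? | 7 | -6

The 3 known values determine f uniquely (degree ≤ 2).
L_0(-1) = (-2)·(-3)/[(-4)·(-5)] = 3/10
L_1(-1) = (2)·(-3)/[(4)·(-1)] = 3/2
L_2(-1) = (2)·(-2)/[(5)·(1)] = -4/5
Sum: 6·(3/10) + 7·(3/2) + (-6)·(-4/5) = 171/10

171/10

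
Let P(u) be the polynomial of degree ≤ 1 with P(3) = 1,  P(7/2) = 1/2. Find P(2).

Evaluate each Lagrange basis at u = 2:
L_0(2) = (-3/2)/[(-1/2)] = 3
L_1(2) = (-1)/[(1/2)] = -2
Sum: 1·(3) + 1/2·(-2) = 2

2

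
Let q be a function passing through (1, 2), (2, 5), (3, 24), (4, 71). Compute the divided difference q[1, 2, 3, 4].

2

q[1,2] = (5 - 2) / (2 - 1) = 3
q[2,3] = (24 - 5) / (3 - 2) = 19
q[3,4] = (71 - 24) / (4 - 3) = 47
q[1,2,3] = (19 - 3) / (3 - 1) = 8
q[2,3,4] = (47 - 19) / (4 - 2) = 14
q[1,2,3,4] = (14 - 8) / (4 - 1) = 2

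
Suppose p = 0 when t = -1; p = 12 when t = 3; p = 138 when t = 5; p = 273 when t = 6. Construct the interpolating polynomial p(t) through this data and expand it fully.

p(t) = 2t^3 - 4t^2 - 3t + 3

L_0(t) = (t - 3)(t - 5)(t - 6) / [-168] = -(1/168)t^3 + (1/12)t^2 - (3/8)t + 15/28
L_1(t) = (t + 1)(t - 5)(t - 6) / [24] = (1/24)t^3 - (5/12)t^2 + (19/24)t + 5/4
L_2(t) = (t + 1)(t - 3)(t - 6) / [-12] = -(1/12)t^3 + (2/3)t^2 - (3/4)t - 3/2
L_3(t) = (t + 1)(t - 3)(t - 5) / [21] = (1/21)t^3 - (1/3)t^2 + (1/3)t + 5/7
p(t) = 0·L_0 + 12·L_1 + 138·L_2 + 273·L_3
  0·L_0(t) = 0
  12·L_1(t) = (1/2)t^3 - 5t^2 + (19/2)t + 15
  138·L_2(t) = -(23/2)t^3 + 92t^2 - (207/2)t - 207
  273·L_3(t) = 13t^3 - 91t^2 + 91t + 195
Adding term by term: 2t^3 - 4t^2 - 3t + 3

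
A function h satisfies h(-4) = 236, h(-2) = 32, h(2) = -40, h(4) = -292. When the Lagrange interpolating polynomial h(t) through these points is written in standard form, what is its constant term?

Build the Lagrange basis polynomials:
L_0(t) = (t + 2)(t - 2)(t - 4) / [-96] = -(1/96)t^3 + (1/24)t^2 + (1/24)t - 1/6
L_1(t) = (t + 4)(t - 2)(t - 4) / [48] = (1/48)t^3 - (1/24)t^2 - (1/3)t + 2/3
L_2(t) = (t + 4)(t + 2)(t - 4) / [-48] = -(1/48)t^3 - (1/24)t^2 + (1/3)t + 2/3
L_3(t) = (t + 4)(t + 2)(t - 2) / [96] = (1/96)t^3 + (1/24)t^2 - (1/24)t - 1/6
h(t) = 236·L_0 + 32·L_1 + (-40)·L_2 + (-292)·L_3
Only the constant term is needed; take it from each L_i and combine:
236·(-1/6) + 32·(2/3) + (-40)·(2/3) + (-292)·(-1/6) = 4

4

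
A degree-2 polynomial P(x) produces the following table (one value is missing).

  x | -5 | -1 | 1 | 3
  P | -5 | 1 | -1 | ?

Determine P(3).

The 3 known values determine P uniquely (degree ≤ 2).
L_0(3) = (4)·(2)/[(-4)·(-6)] = 1/3
L_1(3) = (8)·(2)/[(4)·(-2)] = -2
L_2(3) = (8)·(4)/[(6)·(2)] = 8/3
Sum: (-5)·(1/3) + 1·(-2) + (-1)·(8/3) = -19/3

-19/3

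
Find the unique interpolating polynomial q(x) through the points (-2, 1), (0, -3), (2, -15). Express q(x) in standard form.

q(x) = -x^2 - 4x - 3

Build the Lagrange basis polynomials:
L_0(x) = x(x - 2) / [8] = (1/8)x^2 - (1/4)x
L_1(x) = (x + 2)(x - 2) / [-4] = -(1/4)x^2 + 1
L_2(x) = (x + 2)x / [8] = (1/8)x^2 + (1/4)x
q(x) = 1·L_0 + (-3)·L_1 + (-15)·L_2
  1·L_0(x) = (1/8)x^2 - (1/4)x
  (-3)·L_1(x) = (3/4)x^2 - 3
  (-15)·L_2(x) = -(15/8)x^2 - (15/4)x
Adding term by term: -x^2 - 4x - 3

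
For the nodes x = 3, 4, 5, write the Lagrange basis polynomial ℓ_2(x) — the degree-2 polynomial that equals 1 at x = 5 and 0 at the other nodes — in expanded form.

ℓ_2(x) = (x - 3)(x - 4) / [(2)·(1)]
       = (x^2 - 7x + 12) / (2)

ℓ_2(x) = (1/2)x^2 - (7/2)x + 6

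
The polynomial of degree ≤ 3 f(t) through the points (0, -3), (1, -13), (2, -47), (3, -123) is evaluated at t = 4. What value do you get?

Using Newton's divided-difference form:
f[0,1] = (-13 - (-3)) / (1 - 0) = -10
f[1,2] = (-47 - (-13)) / (2 - 1) = -34
f[2,3] = (-123 - (-47)) / (3 - 2) = -76
f[0,1,2] = (-34 - (-10)) / (2 - 0) = -12
f[1,2,3] = (-76 - (-34)) / (3 - 1) = -21
f[0,1,2,3] = (-21 - (-12)) / (3 - 0) = -3
f(4) = -3 + (-10)·(4) + (-12)·(4)·(3) + (-3)·(4)·(3)·(2) = -259

-259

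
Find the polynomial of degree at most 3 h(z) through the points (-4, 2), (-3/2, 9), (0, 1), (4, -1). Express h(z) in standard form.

Newton's divided differences:
h[-4,-3/2] = (9 - 2) / (-3/2 - (-4)) = 14/5
h[-3/2,0] = (1 - 9) / (0 - (-3/2)) = -16/3
h[0,4] = (-1 - 1) / (4 - 0) = -1/2
h[-4,-3/2,0] = (-16/3 - 14/5) / (0 - (-4)) = -61/30
h[-3/2,0,4] = (-1/2 - (-16/3)) / (4 - (-3/2)) = 29/33
h[-4,-3/2,0,4] = (29/33 - (-61/30)) / (4 - (-4)) = 961/2640
h(z) = 2 + (14/5)·(z + 4) + (-61/30)·(z + 4)(z + 3/2) + (961/2640)·(z + 4)(z + 3/2)z
Expanding: h(z) = (961/2640)z^3 - (1/32)z^2 - (8183/1320)z + 1

h(z) = (961/2640)z^3 - (1/32)z^2 - (8183/1320)z + 1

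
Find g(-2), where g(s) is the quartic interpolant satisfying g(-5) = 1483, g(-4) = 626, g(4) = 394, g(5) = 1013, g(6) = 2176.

Evaluate each Lagrange basis at s = -2:
L_0(-2) = (2)·(-6)·(-7)·(-8)/[(-1)·(-9)·(-10)·(-11)] = -112/165
L_1(-2) = (3)·(-6)·(-7)·(-8)/[(1)·(-8)·(-9)·(-10)] = 7/5
L_2(-2) = (3)·(2)·(-7)·(-8)/[(9)·(8)·(-1)·(-2)] = 7/3
L_3(-2) = (3)·(2)·(-6)·(-8)/[(10)·(9)·(1)·(-1)] = -16/5
L_4(-2) = (3)·(2)·(-6)·(-7)/[(11)·(10)·(2)·(1)] = 63/55
Sum: 1483·(-112/165) + 626·(7/5) + 394·(7/3) + 1013·(-16/5) + 2176·(63/55) = 40

40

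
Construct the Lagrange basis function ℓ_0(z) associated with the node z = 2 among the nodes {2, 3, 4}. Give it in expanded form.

ℓ_0(z) = (1/2)z^2 - (7/2)z + 6

ℓ_0(z) = (z - 3)(z - 4) / [(-1)·(-2)]
       = (z^2 - 7z + 12) / (2)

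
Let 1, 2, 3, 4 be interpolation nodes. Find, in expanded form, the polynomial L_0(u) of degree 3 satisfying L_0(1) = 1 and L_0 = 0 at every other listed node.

L_0(u) = -(1/6)u^3 + (3/2)u^2 - (13/3)u + 4

L_0(u) = (u - 2)(u - 3)(u - 4) / [(-1)·(-2)·(-3)]
       = (u^3 - 9u^2 + 26u - 24) / (-6)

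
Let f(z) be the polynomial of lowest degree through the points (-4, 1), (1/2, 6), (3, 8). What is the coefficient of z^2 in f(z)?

-2/45

The leading coefficient equals the top divided difference f[-4,1/2,3].
f[-4,1/2] = (6 - 1) / (1/2 - (-4)) = 10/9
f[1/2,3] = (8 - 6) / (3 - 1/2) = 4/5
f[-4,1/2,3] = (4/5 - 10/9) / (3 - (-4)) = -2/45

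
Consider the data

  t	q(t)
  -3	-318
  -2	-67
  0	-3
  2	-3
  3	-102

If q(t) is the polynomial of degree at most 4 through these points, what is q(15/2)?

L_0(15/2) = (19/2)·(15/2)·(11/2)·(9/2)/[(-1)·(-3)·(-5)·(-6)] = 627/32
L_1(15/2) = (21/2)·(15/2)·(11/2)·(9/2)/[(1)·(-2)·(-4)·(-5)] = -6237/128
L_2(15/2) = (21/2)·(19/2)·(11/2)·(9/2)/[(3)·(2)·(-2)·(-3)] = 4389/64
L_3(15/2) = (21/2)·(19/2)·(15/2)·(9/2)/[(5)·(4)·(2)·(-1)] = -10773/128
L_4(15/2) = (21/2)·(19/2)·(15/2)·(11/2)/[(6)·(5)·(3)·(1)] = 1463/32
Sum: (-318)·(627/32) + (-67)·(-6237/128) + (-3)·(4389/64) + (-3)·(-10773/128) + (-102)·(1463/32) = -121323/16

-121323/16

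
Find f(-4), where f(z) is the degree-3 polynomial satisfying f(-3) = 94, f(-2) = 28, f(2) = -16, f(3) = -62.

218

Using Newton's divided-difference form:
f[-3,-2] = (28 - 94) / (-2 - (-3)) = -66
f[-2,2] = (-16 - 28) / (2 - (-2)) = -11
f[2,3] = (-62 - (-16)) / (3 - 2) = -46
f[-3,-2,2] = (-11 - (-66)) / (2 - (-3)) = 11
f[-2,2,3] = (-46 - (-11)) / (3 - (-2)) = -7
f[-3,-2,2,3] = (-7 - 11) / (3 - (-3)) = -3
f(-4) = 94 + (-66)·(-1) + 11·(-1)·(-2) + (-3)·(-1)·(-2)·(-6) = 218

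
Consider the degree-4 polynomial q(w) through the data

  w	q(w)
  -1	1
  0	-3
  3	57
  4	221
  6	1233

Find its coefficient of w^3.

0

Build the Lagrange basis polynomials:
L_0(w) = w(w - 3)(w - 4)(w - 6) / [140] = (1/140)w^4 - (13/140)w^3 + (27/70)w^2 - (18/35)w
L_1(w) = (w + 1)(w - 3)(w - 4)(w - 6) / [-72] = -(1/72)w^4 + (1/6)w^3 - (41/72)w^2 + (1/4)w + 1
L_2(w) = (w + 1)w(w - 4)(w - 6) / [36] = (1/36)w^4 - (1/4)w^3 + (7/18)w^2 + (2/3)w
L_3(w) = (w + 1)w(w - 3)(w - 6) / [-40] = -(1/40)w^4 + (1/5)w^3 - (9/40)w^2 - (9/20)w
L_4(w) = (w + 1)w(w - 3)(w - 4) / [252] = (1/252)w^4 - (1/42)w^3 + (5/252)w^2 + (1/21)w
q(w) = 1·L_0 + (-3)·L_1 + 57·L_2 + 221·L_3 + 1233·L_4
Only the coefficient of w^3 is needed; take it from each L_i and combine:
1·(-13/140) + (-3)·(1/6) + 57·(-1/4) + 221·(1/5) + 1233·(-1/42) = 0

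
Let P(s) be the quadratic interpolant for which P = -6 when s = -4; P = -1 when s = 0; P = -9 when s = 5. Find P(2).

-23/10

Using Newton's divided-difference form:
P[-4,0] = (-1 - (-6)) / (0 - (-4)) = 5/4
P[0,5] = (-9 - (-1)) / (5 - 0) = -8/5
P[-4,0,5] = (-8/5 - 5/4) / (5 - (-4)) = -19/60
P(2) = -6 + (5/4)·(6) + (-19/60)·(6)·(2) = -23/10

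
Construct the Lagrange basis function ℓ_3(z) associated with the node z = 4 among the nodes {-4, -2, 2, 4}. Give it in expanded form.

ℓ_3(z) = (z + 4)(z + 2)(z - 2) / [(8)·(6)·(2)]
       = (z^3 + 4z^2 - 4z - 16) / (96)

ℓ_3(z) = (1/96)z^3 + (1/24)z^2 - (1/24)z - 1/6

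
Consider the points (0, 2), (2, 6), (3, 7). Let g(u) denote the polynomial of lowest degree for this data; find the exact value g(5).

7

L_0(5) = (3)·(2)/[(-2)·(-3)] = 1
L_1(5) = (5)·(2)/[(2)·(-1)] = -5
L_2(5) = (5)·(3)/[(3)·(1)] = 5
Sum: 2·(1) + 6·(-5) + 7·(5) = 7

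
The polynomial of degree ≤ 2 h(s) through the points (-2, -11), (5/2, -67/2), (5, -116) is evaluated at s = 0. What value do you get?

L_0(0) = (-5/2)·(-5)/[(-9/2)·(-7)] = 25/63
L_1(0) = (2)·(-5)/[(9/2)·(-5/2)] = 8/9
L_2(0) = (2)·(-5/2)/[(7)·(5/2)] = -2/7
Sum: (-11)·(25/63) + (-67/2)·(8/9) + (-116)·(-2/7) = -1

-1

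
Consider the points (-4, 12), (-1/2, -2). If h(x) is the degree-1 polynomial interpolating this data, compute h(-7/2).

Evaluate each Lagrange basis at x = -7/2:
L_0(-7/2) = (-3)/[(-7/2)] = 6/7
L_1(-7/2) = (1/2)/[(7/2)] = 1/7
Sum: 12·(6/7) + (-2)·(1/7) = 10

10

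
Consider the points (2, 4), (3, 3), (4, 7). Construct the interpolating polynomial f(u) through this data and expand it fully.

L_0(u) = (u - 3)(u - 4) / [2] = (1/2)u^2 - (7/2)u + 6
L_1(u) = (u - 2)(u - 4) / [-1] = -u^2 + 6u - 8
L_2(u) = (u - 2)(u - 3) / [2] = (1/2)u^2 - (5/2)u + 3
f(u) = 4·L_0 + 3·L_1 + 7·L_2
  4·L_0(u) = 2u^2 - 14u + 24
  3·L_1(u) = -3u^2 + 18u - 24
  7·L_2(u) = (7/2)u^2 - (35/2)u + 21
Adding term by term: (5/2)u^2 - (27/2)u + 21

f(u) = (5/2)u^2 - (27/2)u + 21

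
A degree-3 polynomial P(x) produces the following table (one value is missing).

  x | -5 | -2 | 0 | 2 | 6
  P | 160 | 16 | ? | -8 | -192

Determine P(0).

The 4 known values determine P uniquely (degree ≤ 3).
Evaluate each Lagrange basis at x = 0:
L_0(0) = (2)·(-2)·(-6)/[(-3)·(-7)·(-11)] = -8/77
L_1(0) = (5)·(-2)·(-6)/[(3)·(-4)·(-8)] = 5/8
L_2(0) = (5)·(2)·(-6)/[(7)·(4)·(-4)] = 15/28
L_3(0) = (5)·(2)·(-2)/[(11)·(8)·(4)] = -5/88
Sum: 160·(-8/77) + 16·(5/8) + (-8)·(15/28) + (-192)·(-5/88) = 0

0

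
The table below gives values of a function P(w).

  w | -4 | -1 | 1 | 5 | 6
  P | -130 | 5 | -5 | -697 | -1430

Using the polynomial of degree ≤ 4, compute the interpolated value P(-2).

10

L_0(-2) = (-1)·(-3)·(-7)·(-8)/[(-3)·(-5)·(-9)·(-10)] = 28/225
L_1(-2) = (2)·(-3)·(-7)·(-8)/[(3)·(-2)·(-6)·(-7)] = 4/3
L_2(-2) = (2)·(-1)·(-7)·(-8)/[(5)·(2)·(-4)·(-5)] = -14/25
L_3(-2) = (2)·(-1)·(-3)·(-8)/[(9)·(6)·(4)·(-1)] = 2/9
L_4(-2) = (2)·(-1)·(-3)·(-7)/[(10)·(7)·(5)·(1)] = -3/25
Sum: (-130)·(28/225) + 5·(4/3) + (-5)·(-14/25) + (-697)·(2/9) + (-1430)·(-3/25) = 10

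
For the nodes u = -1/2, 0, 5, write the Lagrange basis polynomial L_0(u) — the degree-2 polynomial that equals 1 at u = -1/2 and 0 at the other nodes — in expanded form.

L_0(u) = (4/11)u^2 - (20/11)u

L_0(u) = u(u - 5) / [(-1/2)·(-11/2)]
       = (u^2 - 5u) / (11/4)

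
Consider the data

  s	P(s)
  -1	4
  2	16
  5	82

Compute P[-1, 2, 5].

P[-1,2] = (16 - 4) / (2 - (-1)) = 4
P[2,5] = (82 - 16) / (5 - 2) = 22
P[-1,2,5] = (22 - 4) / (5 - (-1)) = 3

3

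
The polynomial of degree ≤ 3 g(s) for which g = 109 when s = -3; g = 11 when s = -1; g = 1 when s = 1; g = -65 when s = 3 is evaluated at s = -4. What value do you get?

236

Using Newton's divided-difference form:
g[-3,-1] = (11 - 109) / (-1 - (-3)) = -49
g[-1,1] = (1 - 11) / (1 - (-1)) = -5
g[1,3] = (-65 - 1) / (3 - 1) = -33
g[-3,-1,1] = (-5 - (-49)) / (1 - (-3)) = 11
g[-1,1,3] = (-33 - (-5)) / (3 - (-1)) = -7
g[-3,-1,1,3] = (-7 - 11) / (3 - (-3)) = -3
g(-4) = 109 + (-49)·(-1) + 11·(-1)·(-3) + (-3)·(-1)·(-3)·(-5) = 236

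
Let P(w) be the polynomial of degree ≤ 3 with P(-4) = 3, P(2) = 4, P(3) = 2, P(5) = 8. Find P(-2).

Evaluate each Lagrange basis at w = -2:
L_0(-2) = (-4)·(-5)·(-7)/[(-6)·(-7)·(-9)] = 10/27
L_1(-2) = (2)·(-5)·(-7)/[(6)·(-1)·(-3)] = 35/9
L_2(-2) = (2)·(-4)·(-7)/[(7)·(1)·(-2)] = -4
L_3(-2) = (2)·(-4)·(-5)/[(9)·(3)·(2)] = 20/27
Sum: 3·(10/27) + 4·(35/9) + 2·(-4) + 8·(20/27) = 394/27

394/27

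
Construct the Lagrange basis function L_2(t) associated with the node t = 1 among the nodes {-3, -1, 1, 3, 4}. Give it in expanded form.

L_2(t) = (1/48)t^4 - (1/16)t^3 - (13/48)t^2 + (9/16)t + 3/4

L_2(t) = (t + 3)(t + 1)(t - 3)(t - 4) / [(4)·(2)·(-2)·(-3)]
       = (t^4 - 3t^3 - 13t^2 + 27t + 36) / (48)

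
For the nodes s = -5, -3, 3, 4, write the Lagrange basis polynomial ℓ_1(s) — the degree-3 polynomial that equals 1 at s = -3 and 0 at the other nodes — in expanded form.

ℓ_1(s) = (1/84)s^3 - (1/42)s^2 - (23/84)s + 5/7

ℓ_1(s) = (s + 5)(s - 3)(s - 4) / [(2)·(-6)·(-7)]
       = (s^3 - 2s^2 - 23s + 60) / (84)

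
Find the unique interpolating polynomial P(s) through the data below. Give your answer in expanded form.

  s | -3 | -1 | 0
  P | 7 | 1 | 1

Build the Lagrange basis polynomials:
L_0(s) = (s + 1)s / [6] = (1/6)s^2 + (1/6)s
L_1(s) = (s + 3)s / [-2] = -(1/2)s^2 - (3/2)s
L_2(s) = (s + 3)(s + 1) / [3] = (1/3)s^2 + (4/3)s + 1
P(s) = 7·L_0 + 1·L_1 + 1·L_2
  7·L_0(s) = (7/6)s^2 + (7/6)s
  1·L_1(s) = -(1/2)s^2 - (3/2)s
  1·L_2(s) = (1/3)s^2 + (4/3)s + 1
Adding term by term: s^2 + s + 1

P(s) = s^2 + s + 1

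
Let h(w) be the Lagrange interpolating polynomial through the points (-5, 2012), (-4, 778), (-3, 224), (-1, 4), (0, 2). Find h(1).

8

Evaluate each Lagrange basis at w = 1:
L_0(1) = (5)·(4)·(2)·(1)/[(-1)·(-2)·(-4)·(-5)] = 1
L_1(1) = (6)·(4)·(2)·(1)/[(1)·(-1)·(-3)·(-4)] = -4
L_2(1) = (6)·(5)·(2)·(1)/[(2)·(1)·(-2)·(-3)] = 5
L_3(1) = (6)·(5)·(4)·(1)/[(4)·(3)·(2)·(-1)] = -5
L_4(1) = (6)·(5)·(4)·(2)/[(5)·(4)·(3)·(1)] = 4
Sum: 2012·(1) + 778·(-4) + 224·(5) + 4·(-5) + 2·(4) = 8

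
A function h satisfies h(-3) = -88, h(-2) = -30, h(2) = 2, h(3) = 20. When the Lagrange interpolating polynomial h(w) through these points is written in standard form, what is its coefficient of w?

0

L_0(w) = (w + 2)(w - 2)(w - 3) / [-30] = -(1/30)w^3 + (1/10)w^2 + (2/15)w - 2/5
L_1(w) = (w + 3)(w - 2)(w - 3) / [20] = (1/20)w^3 - (1/10)w^2 - (9/20)w + 9/10
L_2(w) = (w + 3)(w + 2)(w - 3) / [-20] = -(1/20)w^3 - (1/10)w^2 + (9/20)w + 9/10
L_3(w) = (w + 3)(w + 2)(w - 2) / [30] = (1/30)w^3 + (1/10)w^2 - (2/15)w - 2/5
h(w) = (-88)·L_0 + (-30)·L_1 + 2·L_2 + 20·L_3
Only the coefficient of w is needed; take it from each L_i and combine:
(-88)·(2/15) + (-30)·(-9/20) + 2·(9/20) + 20·(-2/15) = 0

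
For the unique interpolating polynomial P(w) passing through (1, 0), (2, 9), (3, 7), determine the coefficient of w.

Build the Lagrange basis polynomials:
L_0(w) = (w - 2)(w - 3) / [2] = (1/2)w^2 - (5/2)w + 3
L_1(w) = (w - 1)(w - 3) / [-1] = -w^2 + 4w - 3
L_2(w) = (w - 1)(w - 2) / [2] = (1/2)w^2 - (3/2)w + 1
P(w) = 0·L_0 + 9·L_1 + 7·L_2
Only the coefficient of w is needed; take it from each L_i and combine:
0·(-5/2) + 9·(4) + 7·(-3/2) = 51/2

51/2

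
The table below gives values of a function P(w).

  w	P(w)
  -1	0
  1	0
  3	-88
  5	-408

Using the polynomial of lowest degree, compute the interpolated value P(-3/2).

25/8

Evaluate each Lagrange basis at w = -3/2:
L_0(-3/2) = (-5/2)·(-9/2)·(-13/2)/[(-2)·(-4)·(-6)] = 195/128
L_1(-3/2) = (-1/2)·(-9/2)·(-13/2)/[(2)·(-2)·(-4)] = -117/128
L_2(-3/2) = (-1/2)·(-5/2)·(-13/2)/[(4)·(2)·(-2)] = 65/128
L_3(-3/2) = (-1/2)·(-5/2)·(-9/2)/[(6)·(4)·(2)] = -15/128
Sum: 0 + 0 + (-88)·(65/128) + (-408)·(-15/128) = 25/8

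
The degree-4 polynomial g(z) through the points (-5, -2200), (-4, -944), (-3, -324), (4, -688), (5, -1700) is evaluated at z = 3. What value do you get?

L_0(3) = (7)·(6)·(-1)·(-2)/[(-1)·(-2)·(-9)·(-10)] = 7/15
L_1(3) = (8)·(6)·(-1)·(-2)/[(1)·(-1)·(-8)·(-9)] = -4/3
L_2(3) = (8)·(7)·(-1)·(-2)/[(2)·(1)·(-7)·(-8)] = 1
L_3(3) = (8)·(7)·(6)·(-2)/[(9)·(8)·(7)·(-1)] = 4/3
L_4(3) = (8)·(7)·(6)·(-1)/[(10)·(9)·(8)·(1)] = -7/15
Sum: (-2200)·(7/15) + (-944)·(-4/3) + (-324)·(1) + (-688)·(4/3) + (-1700)·(-7/15) = -216

-216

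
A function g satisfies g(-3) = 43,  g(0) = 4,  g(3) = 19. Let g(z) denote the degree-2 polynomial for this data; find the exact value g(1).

L_0(1) = (1)·(-2)/[(-3)·(-6)] = -1/9
L_1(1) = (4)·(-2)/[(3)·(-3)] = 8/9
L_2(1) = (4)·(1)/[(6)·(3)] = 2/9
Sum: 43·(-1/9) + 4·(8/9) + 19·(2/9) = 3

3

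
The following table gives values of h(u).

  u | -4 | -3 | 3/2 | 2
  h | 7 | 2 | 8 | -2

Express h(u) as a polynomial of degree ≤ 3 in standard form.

h(u) = -(149/165)u^3 - (1259/330)u^2 + (563/330)u + 939/55

L_0(u) = (u + 3)(u - 3/2)(u - 2) / [-33] = -(1/33)u^3 + (1/66)u^2 + (5/22)u - 3/11
L_1(u) = (u + 4)(u - 3/2)(u - 2) / [45/2] = (2/45)u^3 + (1/45)u^2 - (22/45)u + 8/15
L_2(u) = (u + 4)(u + 3)(u - 2) / [-99/8] = -(8/99)u^3 - (40/99)u^2 + (16/99)u + 64/33
L_3(u) = (u + 4)(u + 3)(u - 3/2) / [15] = (1/15)u^3 + (11/30)u^2 + (1/10)u - 6/5
h(u) = 7·L_0 + 2·L_1 + 8·L_2 + (-2)·L_3
  7·L_0(u) = -(7/33)u^3 + (7/66)u^2 + (35/22)u - 21/11
  2·L_1(u) = (4/45)u^3 + (2/45)u^2 - (44/45)u + 16/15
  8·L_2(u) = -(64/99)u^3 - (320/99)u^2 + (128/99)u + 512/33
  (-2)·L_3(u) = -(2/15)u^3 - (11/15)u^2 - (1/5)u + 12/5
Adding term by term: -(149/165)u^3 - (1259/330)u^2 + (563/330)u + 939/55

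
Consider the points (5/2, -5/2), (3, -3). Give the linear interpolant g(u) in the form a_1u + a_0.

Build the Lagrange basis polynomials:
L_0(u) = (u - 3) / [-1/2] = -2u + 6
L_1(u) = (u - 5/2) / [1/2] = 2u - 5
g(u) = (-5/2)·L_0 + (-3)·L_1
  (-5/2)·L_0(u) = 5u - 15
  (-3)·L_1(u) = -6u + 15
Adding term by term: -u

g(u) = -u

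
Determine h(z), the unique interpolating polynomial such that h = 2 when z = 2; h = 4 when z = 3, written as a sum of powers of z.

h(z) = 2z - 2

Build the Lagrange basis polynomials:
L_0(z) = (z - 3) / [-1] = -z + 3
L_1(z) = (z - 2) / [1] = z - 2
h(z) = 2·L_0 + 4·L_1
  2·L_0(z) = -2z + 6
  4·L_1(z) = 4z - 8
Adding term by term: 2z - 2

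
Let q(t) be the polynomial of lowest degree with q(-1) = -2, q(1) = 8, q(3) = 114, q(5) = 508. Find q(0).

3

Using Newton's divided-difference form:
q[-1,1] = (8 - (-2)) / (1 - (-1)) = 5
q[1,3] = (114 - 8) / (3 - 1) = 53
q[3,5] = (508 - 114) / (5 - 3) = 197
q[-1,1,3] = (53 - 5) / (3 - (-1)) = 12
q[1,3,5] = (197 - 53) / (5 - 1) = 36
q[-1,1,3,5] = (36 - 12) / (5 - (-1)) = 4
q(0) = -2 + 5·(1) + 12·(1)·(-1) + 4·(1)·(-1)·(-3) = 3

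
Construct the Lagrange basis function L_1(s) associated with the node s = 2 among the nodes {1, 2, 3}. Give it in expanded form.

L_1(s) = (s - 1)(s - 3) / [(1)·(-1)]
       = (s^2 - 4s + 3) / (-1)

L_1(s) = -s^2 + 4s - 3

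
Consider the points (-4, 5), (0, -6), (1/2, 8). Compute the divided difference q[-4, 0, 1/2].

41/6

q[-4,0] = (-6 - 5) / (0 - (-4)) = -11/4
q[0,1/2] = (8 - (-6)) / (1/2 - 0) = 28
q[-4,0,1/2] = (28 - (-11/4)) / (1/2 - (-4)) = 41/6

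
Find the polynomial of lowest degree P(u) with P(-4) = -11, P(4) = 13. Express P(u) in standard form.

P(u) = 3u + 1

Build the Lagrange basis polynomials:
L_0(u) = (u - 4) / [-8] = -(1/8)u + 1/2
L_1(u) = (u + 4) / [8] = (1/8)u + 1/2
P(u) = (-11)·L_0 + 13·L_1
  (-11)·L_0(u) = (11/8)u - 11/2
  13·L_1(u) = (13/8)u + 13/2
Adding term by term: 3u + 1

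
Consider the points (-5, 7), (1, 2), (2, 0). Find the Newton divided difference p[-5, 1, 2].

p[-5,1] = (2 - 7) / (1 - (-5)) = -5/6
p[1,2] = (0 - 2) / (2 - 1) = -2
p[-5,1,2] = (-2 - (-5/6)) / (2 - (-5)) = -1/6

-1/6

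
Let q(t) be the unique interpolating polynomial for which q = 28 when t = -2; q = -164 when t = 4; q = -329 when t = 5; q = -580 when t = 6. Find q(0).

-4

Using Newton's divided-difference form:
q[-2,4] = (-164 - 28) / (4 - (-2)) = -32
q[4,5] = (-329 - (-164)) / (5 - 4) = -165
q[5,6] = (-580 - (-329)) / (6 - 5) = -251
q[-2,4,5] = (-165 - (-32)) / (5 - (-2)) = -19
q[4,5,6] = (-251 - (-165)) / (6 - 4) = -43
q[-2,4,5,6] = (-43 - (-19)) / (6 - (-2)) = -3
q(0) = 28 + (-32)·(2) + (-19)·(2)·(-4) + (-3)·(2)·(-4)·(-5) = -4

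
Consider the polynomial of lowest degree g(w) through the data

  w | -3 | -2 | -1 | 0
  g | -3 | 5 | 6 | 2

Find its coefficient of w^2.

-3/2

Build the Lagrange basis polynomials:
L_0(w) = (w + 2)(w + 1)w / [-6] = -(1/6)w^3 - (1/2)w^2 - (1/3)w
L_1(w) = (w + 3)(w + 1)w / [2] = (1/2)w^3 + 2w^2 + (3/2)w
L_2(w) = (w + 3)(w + 2)w / [-2] = -(1/2)w^3 - (5/2)w^2 - 3w
L_3(w) = (w + 3)(w + 2)(w + 1) / [6] = (1/6)w^3 + w^2 + (11/6)w + 1
g(w) = (-3)·L_0 + 5·L_1 + 6·L_2 + 2·L_3
Only the coefficient of w^2 is needed; take it from each L_i and combine:
(-3)·(-1/2) + 5·(2) + 6·(-5/2) + 2·(1) = -3/2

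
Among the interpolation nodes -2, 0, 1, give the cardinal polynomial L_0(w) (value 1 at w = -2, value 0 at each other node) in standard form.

L_0(w) = w(w - 1) / [(-2)·(-3)]
       = (w^2 - w) / (6)

L_0(w) = (1/6)w^2 - (1/6)w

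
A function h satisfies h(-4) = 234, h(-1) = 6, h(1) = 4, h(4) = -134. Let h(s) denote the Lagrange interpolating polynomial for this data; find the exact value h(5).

Evaluate each Lagrange basis at s = 5:
L_0(5) = (6)·(4)·(1)/[(-3)·(-5)·(-8)] = -1/5
L_1(5) = (9)·(4)·(1)/[(3)·(-2)·(-5)] = 6/5
L_2(5) = (9)·(6)·(1)/[(5)·(2)·(-3)] = -9/5
L_3(5) = (9)·(6)·(4)/[(8)·(5)·(3)] = 9/5
Sum: 234·(-1/5) + 6·(6/5) + 4·(-9/5) + (-134)·(9/5) = -288

-288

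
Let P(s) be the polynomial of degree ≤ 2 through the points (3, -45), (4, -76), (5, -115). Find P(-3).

L_0(-3) = (-7)·(-8)/[(-1)·(-2)] = 28
L_1(-3) = (-6)·(-8)/[(1)·(-1)] = -48
L_2(-3) = (-6)·(-7)/[(2)·(1)] = 21
Sum: (-45)·(28) + (-76)·(-48) + (-115)·(21) = -27

-27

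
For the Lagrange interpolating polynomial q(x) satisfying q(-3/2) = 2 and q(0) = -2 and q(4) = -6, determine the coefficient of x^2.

10/33

Build the Lagrange basis polynomials:
L_0(x) = x(x - 4) / [33/4] = (4/33)x^2 - (16/33)x
L_1(x) = (x + 3/2)(x - 4) / [-6] = -(1/6)x^2 + (5/12)x + 1
L_2(x) = (x + 3/2)x / [22] = (1/22)x^2 + (3/44)x
q(x) = 2·L_0 + (-2)·L_1 + (-6)·L_2
Only the coefficient of x^2 is needed; take it from each L_i and combine:
2·(4/33) + (-2)·(-1/6) + (-6)·(1/22) = 10/33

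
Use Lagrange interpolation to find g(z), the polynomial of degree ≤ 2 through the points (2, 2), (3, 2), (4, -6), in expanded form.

L_0(z) = (z - 3)(z - 4) / [2] = (1/2)z^2 - (7/2)z + 6
L_1(z) = (z - 2)(z - 4) / [-1] = -z^2 + 6z - 8
L_2(z) = (z - 2)(z - 3) / [2] = (1/2)z^2 - (5/2)z + 3
g(z) = 2·L_0 + 2·L_1 + (-6)·L_2
  2·L_0(z) = z^2 - 7z + 12
  2·L_1(z) = -2z^2 + 12z - 16
  (-6)·L_2(z) = -3z^2 + 15z - 18
Adding term by term: -4z^2 + 20z - 22

g(z) = -4z^2 + 20z - 22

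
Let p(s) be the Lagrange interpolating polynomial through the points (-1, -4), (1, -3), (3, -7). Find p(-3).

-10

Evaluate each Lagrange basis at s = -3:
L_0(-3) = (-4)·(-6)/[(-2)·(-4)] = 3
L_1(-3) = (-2)·(-6)/[(2)·(-2)] = -3
L_2(-3) = (-2)·(-4)/[(4)·(2)] = 1
Sum: (-4)·(3) + (-3)·(-3) + (-7)·(1) = -10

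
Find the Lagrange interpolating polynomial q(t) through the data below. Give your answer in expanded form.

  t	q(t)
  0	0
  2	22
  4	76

q(t) = 4t^2 + 3t

Build the Lagrange basis polynomials:
L_0(t) = (t - 2)(t - 4) / [8] = (1/8)t^2 - (3/4)t + 1
L_1(t) = t(t - 4) / [-4] = -(1/4)t^2 + t
L_2(t) = t(t - 2) / [8] = (1/8)t^2 - (1/4)t
q(t) = 0·L_0 + 22·L_1 + 76·L_2
  0·L_0(t) = 0
  22·L_1(t) = -(11/2)t^2 + 22t
  76·L_2(t) = (19/2)t^2 - 19t
Adding term by term: 4t^2 + 3t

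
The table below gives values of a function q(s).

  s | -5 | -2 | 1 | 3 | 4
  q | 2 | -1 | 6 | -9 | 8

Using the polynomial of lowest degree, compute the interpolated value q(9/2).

Using Newton's divided-difference form:
q[-5,-2] = (-1 - 2) / (-2 - (-5)) = -1
q[-2,1] = (6 - (-1)) / (1 - (-2)) = 7/3
q[1,3] = (-9 - 6) / (3 - 1) = -15/2
q[3,4] = (8 - (-9)) / (4 - 3) = 17
q[-5,-2,1] = (7/3 - (-1)) / (1 - (-5)) = 5/9
q[-2,1,3] = (-15/2 - 7/3) / (3 - (-2)) = -59/30
q[1,3,4] = (17 - (-15/2)) / (4 - 1) = 49/6
q[-5,-2,1,3] = (-59/30 - 5/9) / (3 - (-5)) = -227/720
q[-2,1,3,4] = (49/6 - (-59/30)) / (4 - (-2)) = 76/45
q[-5,-2,1,3,4] = (76/45 - (-227/720)) / (4 - (-5)) = 481/2160
q(9/2) = 2 + (-1)·(19/2) + (5/9)·(19/2)·(13/2) + (-227/720)·(19/2)·(13/2)·(7/2) + (481/2160)·(19/2)·(13/2)·(7/2)·(3/2) = 355483/11520

355483/11520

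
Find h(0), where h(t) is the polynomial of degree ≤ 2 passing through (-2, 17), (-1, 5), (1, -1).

-1

L_0(0) = (1)·(-1)/[(-1)·(-3)] = -1/3
L_1(0) = (2)·(-1)/[(1)·(-2)] = 1
L_2(0) = (2)·(1)/[(3)·(2)] = 1/3
Sum: 17·(-1/3) + 5·(1) + (-1)·(1/3) = -1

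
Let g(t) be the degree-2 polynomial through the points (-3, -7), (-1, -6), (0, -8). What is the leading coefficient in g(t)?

Build the Lagrange basis polynomials:
L_0(t) = (t + 1)t / [6] = (1/6)t^2 + (1/6)t
L_1(t) = (t + 3)t / [-2] = -(1/2)t^2 - (3/2)t
L_2(t) = (t + 3)(t + 1) / [3] = (1/3)t^2 + (4/3)t + 1
g(t) = (-7)·L_0 + (-6)·L_1 + (-8)·L_2
Only the coefficient of t^2 is needed; take it from each L_i and combine:
(-7)·(1/6) + (-6)·(-1/2) + (-8)·(1/3) = -5/6

-5/6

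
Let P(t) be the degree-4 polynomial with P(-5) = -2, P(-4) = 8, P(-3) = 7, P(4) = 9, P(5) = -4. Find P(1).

-67/42

Evaluate each Lagrange basis at t = 1:
L_0(1) = (5)·(4)·(-3)·(-4)/[(-1)·(-2)·(-9)·(-10)] = 4/3
L_1(1) = (6)·(4)·(-3)·(-4)/[(1)·(-1)·(-8)·(-9)] = -4
L_2(1) = (6)·(5)·(-3)·(-4)/[(2)·(1)·(-7)·(-8)] = 45/14
L_3(1) = (6)·(5)·(4)·(-4)/[(9)·(8)·(7)·(-1)] = 20/21
L_4(1) = (6)·(5)·(4)·(-3)/[(10)·(9)·(8)·(1)] = -1/2
Sum: (-2)·(4/3) + 8·(-4) + 7·(45/14) + 9·(20/21) + (-4)·(-1/2) = -67/42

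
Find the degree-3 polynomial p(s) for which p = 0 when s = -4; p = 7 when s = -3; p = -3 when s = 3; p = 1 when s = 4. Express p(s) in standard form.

Build the Lagrange basis polynomials:
L_0(s) = (s + 3)(s - 3)(s - 4) / [-56] = -(1/56)s^3 + (1/14)s^2 + (9/56)s - 9/14
L_1(s) = (s + 4)(s - 3)(s - 4) / [42] = (1/42)s^3 - (1/14)s^2 - (8/21)s + 8/7
L_2(s) = (s + 4)(s + 3)(s - 4) / [-42] = -(1/42)s^3 - (1/14)s^2 + (8/21)s + 8/7
L_3(s) = (s + 4)(s + 3)(s - 3) / [56] = (1/56)s^3 + (1/14)s^2 - (9/56)s - 9/14
p(s) = 0·L_0 + 7·L_1 + (-3)·L_2 + 1·L_3
  0·L_0(s) = 0
  7·L_1(s) = (1/6)s^3 - (1/2)s^2 - (8/3)s + 8
  (-3)·L_2(s) = (1/14)s^3 + (3/14)s^2 - (8/7)s - 24/7
  1·L_3(s) = (1/56)s^3 + (1/14)s^2 - (9/56)s - 9/14
Adding term by term: (43/168)s^3 - (3/14)s^2 - (667/168)s + 55/14

p(s) = (43/168)s^3 - (3/14)s^2 - (667/168)s + 55/14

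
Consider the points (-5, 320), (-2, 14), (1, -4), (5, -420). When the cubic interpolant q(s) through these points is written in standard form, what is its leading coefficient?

L_0(s) = (s + 2)(s - 1)(s - 5) / [-180] = -(1/180)s^3 + (1/45)s^2 + (7/180)s - 1/18
L_1(s) = (s + 5)(s - 1)(s - 5) / [63] = (1/63)s^3 - (1/63)s^2 - (25/63)s + 25/63
L_2(s) = (s + 5)(s + 2)(s - 5) / [-72] = -(1/72)s^3 - (1/36)s^2 + (25/72)s + 25/36
L_3(s) = (s + 5)(s + 2)(s - 1) / [280] = (1/280)s^3 + (3/140)s^2 + (3/280)s - 1/28
q(s) = 320·L_0 + 14·L_1 + (-4)·L_2 + (-420)·L_3
Only the coefficient of s^3 is needed; take it from each L_i and combine:
320·(-1/180) + 14·(1/63) + (-4)·(-1/72) + (-420)·(1/280) = -3

-3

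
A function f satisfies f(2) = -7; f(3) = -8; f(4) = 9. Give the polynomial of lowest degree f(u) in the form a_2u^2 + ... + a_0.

f(u) = 9u^2 - 46u + 49

Newton's divided differences:
f[2,3] = (-8 - (-7)) / (3 - 2) = -1
f[3,4] = (9 - (-8)) / (4 - 3) = 17
f[2,3,4] = (17 - (-1)) / (4 - 2) = 9
f(u) = -7 + (-1)·(u - 2) + 9·(u - 2)(u - 3)
Expanding: f(u) = 9u^2 - 46u + 49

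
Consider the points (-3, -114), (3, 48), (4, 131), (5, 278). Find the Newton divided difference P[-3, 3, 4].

P[-3,3] = (48 - (-114)) / (3 - (-3)) = 27
P[3,4] = (131 - 48) / (4 - 3) = 83
P[-3,3,4] = (83 - 27) / (4 - (-3)) = 8

8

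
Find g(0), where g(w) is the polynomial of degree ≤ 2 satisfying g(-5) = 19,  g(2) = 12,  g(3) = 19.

4

Evaluate each Lagrange basis at w = 0:
L_0(0) = (-2)·(-3)/[(-7)·(-8)] = 3/28
L_1(0) = (5)·(-3)/[(7)·(-1)] = 15/7
L_2(0) = (5)·(-2)/[(8)·(1)] = -5/4
Sum: 19·(3/28) + 12·(15/7) + 19·(-5/4) = 4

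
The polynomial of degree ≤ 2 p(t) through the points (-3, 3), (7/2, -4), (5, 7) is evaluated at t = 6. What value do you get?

L_0(6) = (5/2)·(1)/[(-13/2)·(-8)] = 5/104
L_1(6) = (9)·(1)/[(13/2)·(-3/2)] = -12/13
L_2(6) = (9)·(5/2)/[(8)·(3/2)] = 15/8
Sum: 3·(5/104) + (-4)·(-12/13) + 7·(15/8) = 441/26

441/26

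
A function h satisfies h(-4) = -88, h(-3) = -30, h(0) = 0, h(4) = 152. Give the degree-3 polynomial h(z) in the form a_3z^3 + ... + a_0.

Newton's divided differences:
h[-4,-3] = (-30 - (-88)) / (-3 - (-4)) = 58
h[-3,0] = (0 - (-30)) / (0 - (-3)) = 10
h[0,4] = (152 - 0) / (4 - 0) = 38
h[-4,-3,0] = (10 - 58) / (0 - (-4)) = -12
h[-3,0,4] = (38 - 10) / (4 - (-3)) = 4
h[-4,-3,0,4] = (4 - (-12)) / (4 - (-4)) = 2
h(z) = -88 + 58·(z + 4) + (-12)·(z + 4)(z + 3) + 2·(z + 4)(z + 3)z
Expanding: h(z) = 2z^3 + 2z^2 - 2z

h(z) = 2z^3 + 2z^2 - 2z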